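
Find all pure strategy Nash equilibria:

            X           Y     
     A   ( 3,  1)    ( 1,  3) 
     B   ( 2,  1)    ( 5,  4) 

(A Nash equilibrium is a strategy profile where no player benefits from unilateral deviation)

Nash equilibrium: (B, Y)

Work:
Best responses:
  P1 vs X: payoffs [3, 2] → best response A (payoff 3)
  P1 vs Y: payoffs [1, 5] → best response B (payoff 5)
  P2 vs A: payoffs [1, 3] → best response Y (payoff 3)
  P2 vs B: payoffs [1, 4] → best response Y (payoff 4)
Mutual best responses: (B,Y) → Nash equilibria.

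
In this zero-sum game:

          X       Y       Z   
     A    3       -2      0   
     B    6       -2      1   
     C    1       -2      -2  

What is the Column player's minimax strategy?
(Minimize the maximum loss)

Column should play Y, value = -2

Work:
Column player minimizes Row's maximum payoff:
Column X: max payoff to Row = 6
Column Y: max payoff to Row = -2
Column Z: max payoff to Row = 1
Minimum is -2, achieved by column Y.
Minimax strategy: Y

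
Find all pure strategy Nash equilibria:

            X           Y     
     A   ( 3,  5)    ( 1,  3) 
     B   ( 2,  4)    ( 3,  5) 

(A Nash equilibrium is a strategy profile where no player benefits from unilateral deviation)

Nash equilibrium: (A, X), (B, Y)

Work:
Best responses:
  P1 vs X: payoffs [3, 2] → best response A (payoff 3)
  P1 vs Y: payoffs [1, 3] → best response B (payoff 3)
  P2 vs A: payoffs [5, 3] → best response X (payoff 5)
  P2 vs B: payoffs [4, 5] → best response Y (payoff 5)
Mutual best responses: (A,X), (B,Y) → Nash equilibria.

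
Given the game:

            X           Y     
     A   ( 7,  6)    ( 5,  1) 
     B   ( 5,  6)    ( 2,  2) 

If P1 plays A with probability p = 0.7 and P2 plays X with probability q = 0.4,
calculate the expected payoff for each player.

E[P1] = 5.02, E[P2] = 3.18

Work:
E[P1] = p·q·π₁(A,X) + p·(1-q)·π₁(A,Y) + (1-p)·q·π₁(B,X) + (1-p)·(1-q)·π₁(B,Y)
= 0.7·0.4·7 + 0.7·0.6·5 + 0.3·0.4·5 + 0.3·0.6·2
= 5.02

E[P2] = 3.18 (similar calculation)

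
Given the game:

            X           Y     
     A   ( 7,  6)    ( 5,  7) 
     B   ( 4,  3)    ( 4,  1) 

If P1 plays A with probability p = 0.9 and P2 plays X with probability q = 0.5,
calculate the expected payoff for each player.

E[P1] = 5.8, E[P2] = 6.05

Work:
E[P1] = p·q·π₁(A,X) + p·(1-q)·π₁(A,Y) + (1-p)·q·π₁(B,X) + (1-p)·(1-q)·π₁(B,Y)
= 0.9·0.5·7 + 0.9·0.5·5 + 0.1·0.5·4 + 0.1·0.5·4
= 5.8

E[P2] = 6.05 (similar calculation)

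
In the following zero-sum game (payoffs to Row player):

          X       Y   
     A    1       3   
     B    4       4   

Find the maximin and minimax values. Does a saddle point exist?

Maximin = 4, Minimax = 4, Saddle: True

Work:
Row minimums: [1, 4] → maximin = 4
Column maximums: [4, 4] → minimax = 4
Saddle point exists! Game value = 4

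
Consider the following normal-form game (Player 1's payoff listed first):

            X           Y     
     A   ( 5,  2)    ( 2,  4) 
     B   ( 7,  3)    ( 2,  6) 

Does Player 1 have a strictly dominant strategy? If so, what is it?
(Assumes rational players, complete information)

No strictly dominant strategy exists for Player 1

Work:
A strategy strictly dominates another if it gives a strictly higher payoff against every opponent action. Compare each pair of P1's strategies column-by-column:
  A vs B: [5 vs 7, 2 vs 2] → A does not strictly dominate B (column X: 5 ≤ 7)
  B vs A: [7 vs 5, 2 vs 2] → B does not strictly dominate A (column Y: 2 ≤ 2)
No single strategy strictly dominates all others → no strictly dominant strategy.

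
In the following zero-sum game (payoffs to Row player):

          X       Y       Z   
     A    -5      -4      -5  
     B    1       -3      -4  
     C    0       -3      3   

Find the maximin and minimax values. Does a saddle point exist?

Maximin = -3, Minimax = -3, Saddle: True

Work:
Row minimums: [-5, -4, -3] → maximin = -3
Column maximums: [1, -3, 3] → minimax = -3
Saddle point exists! Game value = -3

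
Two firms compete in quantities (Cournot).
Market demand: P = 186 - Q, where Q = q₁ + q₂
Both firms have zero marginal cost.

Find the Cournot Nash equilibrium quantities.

q₁* = q₂* = 62.0; P* = 62.0

Work:
Profit: π_i = P·q_i = (a - q_i - q_j)·q_i
FOC: ∂π_i/∂q_i = a - 2q_i - q_j = 0
Reaction function: q_i = (186 - q_j)/2
Symmetry: q* = 186/3 = 62.0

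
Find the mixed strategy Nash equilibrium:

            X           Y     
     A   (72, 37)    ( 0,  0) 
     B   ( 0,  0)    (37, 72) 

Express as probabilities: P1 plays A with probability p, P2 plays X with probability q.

p = 0.6606, q = 0.3394

Work:
Find probabilities that make opponent indifferent:
P2 chooses q to make P1 indifferent between A and B
P1 chooses p to make P2 indifferent between X and Y
Mixed NE: P1 plays (A: 0.6606, B: 0.3394), P2 plays (X: 0.3394, Y: 0.6606)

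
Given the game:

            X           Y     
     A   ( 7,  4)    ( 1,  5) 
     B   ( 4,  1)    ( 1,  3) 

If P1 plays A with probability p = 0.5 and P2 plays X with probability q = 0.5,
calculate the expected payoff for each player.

E[P1] = 3.25, E[P2] = 3.25

Work:
E[P1] = p·q·π₁(A,X) + p·(1-q)·π₁(A,Y) + (1-p)·q·π₁(B,X) + (1-p)·(1-q)·π₁(B,Y)
= 0.5·0.5·7 + 0.5·0.5·1 + 0.5·0.5·4 + 0.5·0.5·1
= 3.25

E[P2] = 3.25 (similar calculation)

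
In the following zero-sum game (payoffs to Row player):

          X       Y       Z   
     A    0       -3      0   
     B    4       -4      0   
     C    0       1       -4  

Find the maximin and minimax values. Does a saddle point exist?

Maximin = -3, Minimax = 0, Saddle: False

Work:
Row minimums: [-3, -4, -4] → maximin = -3
Column maximums: [4, 1, 0] → minimax = 0
No saddle point (maximin ≠ minimax). Mixed strategy needed.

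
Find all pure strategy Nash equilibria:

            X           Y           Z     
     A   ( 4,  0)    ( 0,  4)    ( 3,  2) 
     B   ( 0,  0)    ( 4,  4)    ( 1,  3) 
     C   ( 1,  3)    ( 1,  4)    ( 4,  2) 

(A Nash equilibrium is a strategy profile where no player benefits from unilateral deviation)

Nash equilibrium: (B, Y)

Work:
Best responses:
  P1 vs X: payoffs [4, 0, 1] → best response A (payoff 4)
  P1 vs Y: payoffs [0, 4, 1] → best response B (payoff 4)
  P1 vs Z: payoffs [3, 1, 4] → best response C (payoff 4)
  P2 vs A: payoffs [0, 4, 2] → best response Y (payoff 4)
  P2 vs B: payoffs [0, 4, 3] → best response Y (payoff 4)
  P2 vs C: payoffs [3, 4, 2] → best response Y (payoff 4)
Mutual best responses: (B,Y) → Nash equilibria.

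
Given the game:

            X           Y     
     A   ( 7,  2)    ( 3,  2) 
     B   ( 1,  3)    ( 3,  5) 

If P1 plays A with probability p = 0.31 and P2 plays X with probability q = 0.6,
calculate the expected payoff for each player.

E[P1] = 2.916, E[P2] = 3.242

Work:
E[P1] = p·q·π₁(A,X) + p·(1-q)·π₁(A,Y) + (1-p)·q·π₁(B,X) + (1-p)·(1-q)·π₁(B,Y)
= 0.31·0.6·7 + 0.31·0.4·3 + 0.69·0.6·1 + 0.69·0.4·3
= 2.916

E[P2] = 3.242 (similar calculation)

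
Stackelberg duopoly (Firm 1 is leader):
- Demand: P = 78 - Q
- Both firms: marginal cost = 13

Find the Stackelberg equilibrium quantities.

q₁* (leader) = 32.5, q₂* (follower) = 16.25

Work:
Follower's reaction: q₂ = (a - c - q₁)/2
Leader substitutes: π₁ = q₁·(a - q₁ - (a-c-q₁)/2 - c)
FOC: q₁* = (78 - 13)/2 = 32.50
Then: q₂* = (78 - 13 - 32.5)/2 = 16.25
Leader has first-mover advantage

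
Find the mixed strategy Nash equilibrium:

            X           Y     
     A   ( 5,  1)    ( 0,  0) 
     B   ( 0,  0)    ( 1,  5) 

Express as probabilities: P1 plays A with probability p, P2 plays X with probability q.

p = 0.8333, q = 0.1667

Work:
Find probabilities that make opponent indifferent:
P2 chooses q to make P1 indifferent between A and B
P1 chooses p to make P2 indifferent between X and Y
Mixed NE: P1 plays (A: 0.8333, B: 0.1667), P2 plays (X: 0.1667, Y: 0.8333)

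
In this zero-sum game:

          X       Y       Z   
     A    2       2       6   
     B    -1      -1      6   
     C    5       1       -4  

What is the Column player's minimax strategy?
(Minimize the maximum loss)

Column should play Y, value = 2

Work:
Column player minimizes Row's maximum payoff:
Column X: max payoff to Row = 5
Column Y: max payoff to Row = 2
Column Z: max payoff to Row = 6
Minimum is 2, achieved by column Y.
Minimax strategy: Y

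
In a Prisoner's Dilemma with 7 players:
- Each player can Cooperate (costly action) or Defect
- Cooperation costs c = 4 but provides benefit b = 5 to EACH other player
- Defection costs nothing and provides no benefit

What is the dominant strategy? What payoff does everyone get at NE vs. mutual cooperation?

Dominant: Defect; NE payoff = 0; Coop payoff = 26

Work:
Defect dominates (saves cost c = 4, benefit to others is external)
NE: All defect → everyone gets 0
If all cooperate: each receives (6)×5 - 4 = 26
Social dilemma: 26 > 0 but NE gives 0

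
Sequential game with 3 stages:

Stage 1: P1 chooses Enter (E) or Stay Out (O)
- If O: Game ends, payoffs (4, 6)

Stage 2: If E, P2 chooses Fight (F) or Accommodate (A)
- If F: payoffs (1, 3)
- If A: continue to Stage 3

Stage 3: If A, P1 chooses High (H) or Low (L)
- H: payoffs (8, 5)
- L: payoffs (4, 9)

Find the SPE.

SPE: (E, A, H); Outcome (8, 5)

Work:
Stage 3: P1 chooses H (8 vs 4)
Stage 2: P2: F->3, A->5 (anticipating H). Choose A
Stage 1: P1: O->4, E->8 (anticipating A, H). Choose E
SPE path: E -> A -> H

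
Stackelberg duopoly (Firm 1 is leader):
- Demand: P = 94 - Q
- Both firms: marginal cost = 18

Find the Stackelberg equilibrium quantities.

q₁* (leader) = 38.0, q₂* (follower) = 19.0

Work:
Follower's reaction: q₂ = (a - c - q₁)/2
Leader substitutes: π₁ = q₁·(a - q₁ - (a-c-q₁)/2 - c)
FOC: q₁* = (94 - 18)/2 = 38.00
Then: q₂* = (94 - 18 - 38.0)/2 = 19.00
Leader has first-mover advantage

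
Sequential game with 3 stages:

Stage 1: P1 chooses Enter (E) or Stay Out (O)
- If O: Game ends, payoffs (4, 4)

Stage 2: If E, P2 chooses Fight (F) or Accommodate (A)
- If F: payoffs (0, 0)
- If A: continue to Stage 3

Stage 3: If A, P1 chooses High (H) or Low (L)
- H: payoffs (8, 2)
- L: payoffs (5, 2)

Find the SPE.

SPE: (E, A, H); Outcome (8, 2)

Work:
Stage 3: P1 chooses H (8 vs 5)
Stage 2: P2: F->0, A->2 (anticipating H). Choose A
Stage 1: P1: O->4, E->8 (anticipating A, H). Choose E
SPE path: E -> A -> H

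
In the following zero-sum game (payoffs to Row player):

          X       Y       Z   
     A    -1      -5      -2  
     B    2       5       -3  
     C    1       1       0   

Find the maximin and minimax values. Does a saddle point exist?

Maximin = 0, Minimax = 0, Saddle: True

Work:
Row minimums: [-5, -3, 0] → maximin = 0
Column maximums: [2, 5, 0] → minimax = 0
Saddle point exists! Game value = 0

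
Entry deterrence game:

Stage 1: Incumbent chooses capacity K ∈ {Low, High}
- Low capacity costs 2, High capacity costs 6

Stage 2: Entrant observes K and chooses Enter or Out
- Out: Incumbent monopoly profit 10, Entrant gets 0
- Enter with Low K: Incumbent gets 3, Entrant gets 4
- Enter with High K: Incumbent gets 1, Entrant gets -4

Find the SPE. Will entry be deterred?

SPE: (High, Enter|Low, Out|High); Entry deterred. Incumbent net profit = 4

Work:
After Low K: Entrant enters (4 > 0)
After High K: Entrant stays out (-4 < 0)
Incumbent: Low → 3−2=1, High → 10−6=4
Incumbent chooses High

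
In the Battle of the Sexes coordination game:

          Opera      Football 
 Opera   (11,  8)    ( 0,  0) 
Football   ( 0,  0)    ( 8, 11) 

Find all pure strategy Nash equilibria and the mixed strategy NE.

Pure NE: (Opera, Opera) and (Football, Football); Mixed NE: p = 0.5789, q = 0.4211

Work:
Check pure NE:
(Opera, Opera): (11, 8) - no unilateral deviation beneficial
(Football, Football): (8, 11) - no unilateral deviation beneficial
Mixed NE: P1 plays Opera with p = 0.5789, P2 plays Opera with q = 0.4211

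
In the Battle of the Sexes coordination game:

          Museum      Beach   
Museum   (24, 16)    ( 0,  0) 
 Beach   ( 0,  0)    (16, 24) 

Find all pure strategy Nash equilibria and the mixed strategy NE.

Pure NE: (Museum, Museum) and (Beach, Beach); Mixed NE: p = 0.6, q = 0.4

Work:
Check pure NE:
(Museum, Museum): (24, 16) - no unilateral deviation beneficial
(Beach, Beach): (16, 24) - no unilateral deviation beneficial
Mixed NE: P1 plays Museum with p = 0.6, P2 plays Museum with q = 0.4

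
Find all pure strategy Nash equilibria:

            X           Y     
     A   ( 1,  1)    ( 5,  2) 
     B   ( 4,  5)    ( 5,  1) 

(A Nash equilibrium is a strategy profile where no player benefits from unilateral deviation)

Nash equilibrium: (A, Y), (B, X)

Work:
Best responses:
  P1 vs X: payoffs [1, 4] → best response B (payoff 4)
  P1 vs Y: payoffs [5, 5] → best response A/B (payoff 5)
  P2 vs A: payoffs [1, 2] → best response Y (payoff 2)
  P2 vs B: payoffs [5, 1] → best response X (payoff 5)
Mutual best responses: (A,Y), (B,X) → Nash equilibria.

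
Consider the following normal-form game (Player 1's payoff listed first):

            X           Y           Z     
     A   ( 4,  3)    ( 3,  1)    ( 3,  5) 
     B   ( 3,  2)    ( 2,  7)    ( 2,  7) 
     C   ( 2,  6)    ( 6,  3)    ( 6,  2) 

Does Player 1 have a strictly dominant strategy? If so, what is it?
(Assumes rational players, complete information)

No strictly dominant strategy exists for Player 1

Work:
A strategy strictly dominates another if it gives a strictly higher payoff against every opponent action. Compare each pair of P1's strategies column-by-column:
  A vs B: [4 vs 3, 3 vs 2, 3 vs 2] → A strictly dominates B
  A vs C: [4 vs 2, 3 vs 6, 3 vs 6] → A does not strictly dominate C (column Y: 3 ≤ 6)
  B vs A: [3 vs 4, 2 vs 3, 2 vs 3] → B does not strictly dominate A (column X: 3 ≤ 4)
  B vs C: [3 vs 2, 2 vs 6, 2 vs 6] → B does not strictly dominate C (column Y: 2 ≤ 6)
  C vs A: [2 vs 4, 6 vs 3, 6 vs 3] → C does not strictly dominate A (column X: 2 ≤ 4)
  C vs B: [2 vs 3, 6 vs 2, 6 vs 2] → C does not strictly dominate B (column X: 2 ≤ 3)
No single strategy strictly dominates all others → no strictly dominant strategy.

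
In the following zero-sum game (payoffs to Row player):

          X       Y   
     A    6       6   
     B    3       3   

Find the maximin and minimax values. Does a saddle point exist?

Maximin = 6, Minimax = 6, Saddle: True

Work:
Row minimums: [6, 3] → maximin = 6
Column maximums: [6, 6] → minimax = 6
Saddle point exists! Game value = 6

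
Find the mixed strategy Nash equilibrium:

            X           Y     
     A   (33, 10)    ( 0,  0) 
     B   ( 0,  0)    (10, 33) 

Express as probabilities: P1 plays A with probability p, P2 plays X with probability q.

p = 0.7674, q = 0.2326

Work:
Find probabilities that make opponent indifferent:
P2 chooses q to make P1 indifferent between A and B
P1 chooses p to make P2 indifferent between X and Y
Mixed NE: P1 plays (A: 0.7674, B: 0.2326), P2 plays (X: 0.2326, Y: 0.7674)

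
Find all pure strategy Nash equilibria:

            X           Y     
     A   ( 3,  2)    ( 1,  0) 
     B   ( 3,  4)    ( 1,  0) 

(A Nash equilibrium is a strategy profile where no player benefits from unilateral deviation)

Nash equilibrium: (A, X), (B, X)

Work:
Best responses:
  P1 vs X: payoffs [3, 3] → best response A/B (payoff 3)
  P1 vs Y: payoffs [1, 1] → best response A/B (payoff 1)
  P2 vs A: payoffs [2, 0] → best response X (payoff 2)
  P2 vs B: payoffs [4, 0] → best response X (payoff 4)
Mutual best responses: (A,X), (B,X) → Nash equilibria.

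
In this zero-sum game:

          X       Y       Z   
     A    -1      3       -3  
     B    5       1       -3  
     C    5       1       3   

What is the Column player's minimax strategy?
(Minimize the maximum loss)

Column should play Y or Z (all achieve the minimum), value = 3

Work:
Column player minimizes Row's maximum payoff:
Column X: max payoff to Row = 5
Column Y: max payoff to Row = 3
Column Z: max payoff to Row = 3
Minimum is 3, achieved by columns Y, Z (tied).
Each of Y or Z is a minimax strategy.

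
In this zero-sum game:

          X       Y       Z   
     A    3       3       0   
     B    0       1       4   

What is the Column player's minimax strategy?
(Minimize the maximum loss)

Column should play X or Y (all achieve the minimum), value = 3

Work:
Column player minimizes Row's maximum payoff:
Column X: max payoff to Row = 3
Column Y: max payoff to Row = 3
Column Z: max payoff to Row = 4
Minimum is 3, achieved by columns X, Y (tied).
Each of X or Y is a minimax strategy.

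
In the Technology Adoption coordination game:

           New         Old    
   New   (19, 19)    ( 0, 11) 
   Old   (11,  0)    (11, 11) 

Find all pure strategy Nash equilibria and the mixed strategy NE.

Pure NE: (New, New) and (Old, Old); Mixed NE: p = 0.5789, q = 0.5789

Work:
Check pure NE:
(New, New): (19, 19) - no unilateral deviation beneficial
(Old, Old): (11, 11) - no unilateral deviation beneficial
Mixed NE: P1 plays New with p = 0.5789, P2 plays New with q = 0.5789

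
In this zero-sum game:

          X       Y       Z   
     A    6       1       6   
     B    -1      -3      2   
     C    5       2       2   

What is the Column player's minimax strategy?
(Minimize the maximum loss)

Column should play Y, value = 2

Work:
Column player minimizes Row's maximum payoff:
Column X: max payoff to Row = 6
Column Y: max payoff to Row = 2
Column Z: max payoff to Row = 6
Minimum is 2, achieved by column Y.
Minimax strategy: Y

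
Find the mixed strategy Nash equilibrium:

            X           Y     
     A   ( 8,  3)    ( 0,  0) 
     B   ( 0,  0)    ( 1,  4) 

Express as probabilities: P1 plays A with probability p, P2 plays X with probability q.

p = 0.5714, q = 0.1111

Work:
Find probabilities that make opponent indifferent:
P2 chooses q to make P1 indifferent between A and B
P1 chooses p to make P2 indifferent between X and Y
Mixed NE: P1 plays (A: 0.5714, B: 0.4286), P2 plays (X: 0.1111, Y: 0.8889)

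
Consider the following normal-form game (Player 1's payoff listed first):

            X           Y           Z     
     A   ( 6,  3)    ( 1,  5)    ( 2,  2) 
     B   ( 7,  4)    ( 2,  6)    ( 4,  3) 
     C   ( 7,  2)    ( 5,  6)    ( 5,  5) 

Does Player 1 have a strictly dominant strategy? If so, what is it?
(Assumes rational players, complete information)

No strictly dominant strategy exists for Player 1

Work:
A strategy strictly dominates another if it gives a strictly higher payoff against every opponent action. Compare each pair of P1's strategies column-by-column:
  A vs B: [6 vs 7, 1 vs 2, 2 vs 4] → A does not strictly dominate B (column X: 6 ≤ 7)
  A vs C: [6 vs 7, 1 vs 5, 2 vs 5] → A does not strictly dominate C (column X: 6 ≤ 7)
  B vs A: [7 vs 6, 2 vs 1, 4 vs 2] → B strictly dominates A
  B vs C: [7 vs 7, 2 vs 5, 4 vs 5] → B does not strictly dominate C (column X: 7 ≤ 7)
  C vs A: [7 vs 6, 5 vs 1, 5 vs 2] → C strictly dominates A
  C vs B: [7 vs 7, 5 vs 2, 5 vs 4] → C does not strictly dominate B (column X: 7 ≤ 7)
No single strategy strictly dominates all others → no strictly dominant strategy.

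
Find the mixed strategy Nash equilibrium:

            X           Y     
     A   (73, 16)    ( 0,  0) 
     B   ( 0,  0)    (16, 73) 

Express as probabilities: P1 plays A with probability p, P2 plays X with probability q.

p = 0.8202, q = 0.1798

Work:
Find probabilities that make opponent indifferent:
P2 chooses q to make P1 indifferent between A and B
P1 chooses p to make P2 indifferent between X and Y
Mixed NE: P1 plays (A: 0.8202, B: 0.1798), P2 plays (X: 0.1798, Y: 0.8202)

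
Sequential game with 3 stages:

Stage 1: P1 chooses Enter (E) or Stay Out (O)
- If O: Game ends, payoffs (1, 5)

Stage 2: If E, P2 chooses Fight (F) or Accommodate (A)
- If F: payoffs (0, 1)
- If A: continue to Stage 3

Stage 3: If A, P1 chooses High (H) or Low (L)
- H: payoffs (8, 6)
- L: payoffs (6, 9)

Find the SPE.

SPE: (E, A, H); Outcome (8, 6)

Work:
Stage 3: P1 chooses H (8 vs 6)
Stage 2: P2: F->1, A->6 (anticipating H). Choose A
Stage 1: P1: O->1, E->8 (anticipating A, H). Choose E
SPE path: E -> A -> H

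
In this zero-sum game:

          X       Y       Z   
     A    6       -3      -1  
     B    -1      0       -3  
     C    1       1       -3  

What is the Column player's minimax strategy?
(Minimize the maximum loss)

Column should play Z, value = -1

Work:
Column player minimizes Row's maximum payoff:
Column X: max payoff to Row = 6
Column Y: max payoff to Row = 1
Column Z: max payoff to Row = -1
Minimum is -1, achieved by column Z.
Minimax strategy: Z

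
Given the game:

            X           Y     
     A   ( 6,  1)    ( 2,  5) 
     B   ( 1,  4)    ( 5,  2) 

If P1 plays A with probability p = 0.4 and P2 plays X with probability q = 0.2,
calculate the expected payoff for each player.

E[P1] = 3.64, E[P2] = 3.12

Work:
E[P1] = p·q·π₁(A,X) + p·(1-q)·π₁(A,Y) + (1-p)·q·π₁(B,X) + (1-p)·(1-q)·π₁(B,Y)
= 0.4·0.2·6 + 0.4·0.8·2 + 0.6·0.2·1 + 0.6·0.8·5
= 3.64

E[P2] = 3.12 (similar calculation)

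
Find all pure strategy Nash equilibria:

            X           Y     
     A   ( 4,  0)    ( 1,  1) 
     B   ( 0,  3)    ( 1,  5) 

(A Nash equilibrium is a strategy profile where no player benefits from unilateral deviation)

Nash equilibrium: (A, Y), (B, Y)

Work:
Best responses:
  P1 vs X: payoffs [4, 0] → best response A (payoff 4)
  P1 vs Y: payoffs [1, 1] → best response A/B (payoff 1)
  P2 vs A: payoffs [0, 1] → best response Y (payoff 1)
  P2 vs B: payoffs [3, 5] → best response Y (payoff 5)
Mutual best responses: (A,Y), (B,Y) → Nash equilibria.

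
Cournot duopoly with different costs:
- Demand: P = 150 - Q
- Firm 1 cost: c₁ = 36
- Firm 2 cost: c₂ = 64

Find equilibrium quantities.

q₁* = 47.33, q₂* = 19.33

Work:
Reaction: q₁ = (150 - 36 - q₂)/2
Reaction: q₂ = (150 - 64 - q₁)/2
Solve simultaneously:
q₁* = (150 - 2×36 + 64)/3 = 47.33
q₂* = (150 - 2×64 + 36)/3 = 19.33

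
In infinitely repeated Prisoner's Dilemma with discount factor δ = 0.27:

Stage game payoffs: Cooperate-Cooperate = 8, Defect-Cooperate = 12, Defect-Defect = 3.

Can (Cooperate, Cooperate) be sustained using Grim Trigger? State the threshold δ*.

δ* = 0.4444; since δ = 0.27 < 0.4444, cooperation cannot be sustained

Work:
For Grim Trigger:
Cooperate forever: 8/(1-δ)
Defect then punished: 12 + 3·δ/(1-δ)
Need: 8/(1-δ) ≥ 12 + 3·δ/(1-δ)
Solving: δ ≥ (T-R)/(T-P) = (12-8)/(12-3) = 0.4444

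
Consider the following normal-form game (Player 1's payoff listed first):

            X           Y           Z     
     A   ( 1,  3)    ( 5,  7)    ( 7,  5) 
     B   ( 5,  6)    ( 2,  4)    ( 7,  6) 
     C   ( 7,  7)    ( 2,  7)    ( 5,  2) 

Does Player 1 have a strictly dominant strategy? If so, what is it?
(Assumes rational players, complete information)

No strictly dominant strategy exists for Player 1

Work:
A strategy strictly dominates another if it gives a strictly higher payoff against every opponent action. Compare each pair of P1's strategies column-by-column:
  A vs B: [1 vs 5, 5 vs 2, 7 vs 7] → A does not strictly dominate B (column X: 1 ≤ 5)
  A vs C: [1 vs 7, 5 vs 2, 7 vs 5] → A does not strictly dominate C (column X: 1 ≤ 7)
  B vs A: [5 vs 1, 2 vs 5, 7 vs 7] → B does not strictly dominate A (column Y: 2 ≤ 5)
  B vs C: [5 vs 7, 2 vs 2, 7 vs 5] → B does not strictly dominate C (column X: 5 ≤ 7)
  C vs A: [7 vs 1, 2 vs 5, 5 vs 7] → C does not strictly dominate A (column Y: 2 ≤ 5)
  C vs B: [7 vs 5, 2 vs 2, 5 vs 7] → C does not strictly dominate B (column Y: 2 ≤ 2)
No single strategy strictly dominates all others → no strictly dominant strategy.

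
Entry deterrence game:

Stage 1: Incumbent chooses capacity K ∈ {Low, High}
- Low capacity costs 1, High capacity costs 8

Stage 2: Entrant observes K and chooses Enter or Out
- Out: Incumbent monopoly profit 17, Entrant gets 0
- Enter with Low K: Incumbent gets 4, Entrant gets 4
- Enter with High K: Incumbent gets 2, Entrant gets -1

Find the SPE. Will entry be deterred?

SPE: (High, Enter|Low, Out|High); Entry deterred. Incumbent net profit = 9

Work:
After Low K: Entrant enters (4 > 0)
After High K: Entrant stays out (-1 < 0)
Incumbent: Low → 4−1=3, High → 17−8=9
Incumbent chooses High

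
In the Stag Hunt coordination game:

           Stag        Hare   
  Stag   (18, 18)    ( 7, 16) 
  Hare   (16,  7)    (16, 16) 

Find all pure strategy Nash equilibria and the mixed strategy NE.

Pure NE: (Stag, Stag) and (Hare, Hare); Mixed NE: p = 0.8182, q = 0.8182

Work:
Check pure NE:
(Stag, Stag): (18, 18) - no unilateral deviation beneficial
(Hare, Hare): (16, 16) - no unilateral deviation beneficial
Mixed NE: P1 plays Stag with p = 0.8182, P2 plays Stag with q = 0.8182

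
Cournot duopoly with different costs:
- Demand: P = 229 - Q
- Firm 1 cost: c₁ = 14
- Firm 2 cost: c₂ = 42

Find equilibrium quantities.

q₁* = 81.0, q₂* = 53.0

Work:
Reaction: q₁ = (229 - 14 - q₂)/2
Reaction: q₂ = (229 - 42 - q₁)/2
Solve simultaneously:
q₁* = (229 - 2×14 + 42)/3 = 81.0
q₂* = (229 - 2×42 + 14)/3 = 53.0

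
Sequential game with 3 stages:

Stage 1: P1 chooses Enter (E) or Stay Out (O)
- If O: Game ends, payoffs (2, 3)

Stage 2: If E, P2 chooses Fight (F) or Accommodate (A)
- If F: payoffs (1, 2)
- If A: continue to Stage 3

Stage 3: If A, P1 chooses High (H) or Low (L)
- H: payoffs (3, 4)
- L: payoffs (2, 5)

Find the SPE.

SPE: (E, A, H); Outcome (3, 4)

Work:
Stage 3: P1 chooses H (3 vs 2)
Stage 2: P2: F->2, A->4 (anticipating H). Choose A
Stage 1: P1: O->2, E->3 (anticipating A, H). Choose E
SPE path: E -> A -> H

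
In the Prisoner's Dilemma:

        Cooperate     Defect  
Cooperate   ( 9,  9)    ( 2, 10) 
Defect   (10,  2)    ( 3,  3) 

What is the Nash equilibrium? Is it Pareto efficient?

(Defect, Defect) is NE; not Pareto efficient

Work:
Defect dominates Cooperate for both players:
If P2 cooperates: Defect (10) > Cooperate (9)
If P2 defects: Defect (3) > Cooperate (2)
NE: (Defect, Defect) with payoff (3, 3)
But (Cooperate, Cooperate) = (9, 9) Pareto dominates (3, 3)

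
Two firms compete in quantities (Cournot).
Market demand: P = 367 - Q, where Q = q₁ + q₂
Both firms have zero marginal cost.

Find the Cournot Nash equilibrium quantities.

q₁* = q₂* = 122.33; P* = 122.33

Work:
Profit: π_i = P·q_i = (a - q_i - q_j)·q_i
FOC: ∂π_i/∂q_i = a - 2q_i - q_j = 0
Reaction function: q_i = (367 - q_j)/2
Symmetry: q* = 367/3 = 122.33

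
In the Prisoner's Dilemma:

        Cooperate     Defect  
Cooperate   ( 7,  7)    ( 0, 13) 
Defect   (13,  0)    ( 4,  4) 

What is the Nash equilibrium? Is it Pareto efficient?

(Defect, Defect) is NE; not Pareto efficient

Work:
Defect dominates Cooperate for both players:
If P2 cooperates: Defect (13) > Cooperate (7)
If P2 defects: Defect (4) > Cooperate (0)
NE: (Defect, Defect) with payoff (4, 4)
But (Cooperate, Cooperate) = (7, 7) Pareto dominates (4, 4)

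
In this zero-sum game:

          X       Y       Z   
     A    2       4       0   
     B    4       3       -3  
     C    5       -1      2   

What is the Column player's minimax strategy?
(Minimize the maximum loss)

Column should play Z, value = 2

Work:
Column player minimizes Row's maximum payoff:
Column X: max payoff to Row = 5
Column Y: max payoff to Row = 4
Column Z: max payoff to Row = 2
Minimum is 2, achieved by column Z.
Minimax strategy: Z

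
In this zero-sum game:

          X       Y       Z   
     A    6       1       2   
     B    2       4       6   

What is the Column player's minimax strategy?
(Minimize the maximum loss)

Column should play Y, value = 4

Work:
Column player minimizes Row's maximum payoff:
Column X: max payoff to Row = 6
Column Y: max payoff to Row = 4
Column Z: max payoff to Row = 6
Minimum is 4, achieved by column Y.
Minimax strategy: Y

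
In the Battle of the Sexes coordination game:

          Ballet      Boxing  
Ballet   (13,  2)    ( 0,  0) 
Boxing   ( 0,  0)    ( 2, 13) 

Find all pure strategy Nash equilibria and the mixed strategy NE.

Pure NE: (Ballet, Ballet) and (Boxing, Boxing); Mixed NE: p = 0.8667, q = 0.1333

Work:
Check pure NE:
(Ballet, Ballet): (13, 2) - no unilateral deviation beneficial
(Boxing, Boxing): (2, 13) - no unilateral deviation beneficial
Mixed NE: P1 plays Ballet with p = 0.8667, P2 plays Ballet with q = 0.1333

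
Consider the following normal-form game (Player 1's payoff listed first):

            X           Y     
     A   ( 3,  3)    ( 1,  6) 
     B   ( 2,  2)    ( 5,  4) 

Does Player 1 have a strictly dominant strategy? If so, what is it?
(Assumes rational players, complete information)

No strictly dominant strategy exists for Player 1

Work:
A strategy strictly dominates another if it gives a strictly higher payoff against every opponent action. Compare each pair of P1's strategies column-by-column:
  A vs B: [3 vs 2, 1 vs 5] → A does not strictly dominate B (column Y: 1 ≤ 5)
  B vs A: [2 vs 3, 5 vs 1] → B does not strictly dominate A (column X: 2 ≤ 3)
No single strategy strictly dominates all others → no strictly dominant strategy.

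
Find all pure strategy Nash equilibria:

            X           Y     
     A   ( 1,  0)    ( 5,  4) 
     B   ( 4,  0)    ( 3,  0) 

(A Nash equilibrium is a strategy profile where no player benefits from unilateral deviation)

Nash equilibrium: (A, Y), (B, X)

Work:
Best responses:
  P1 vs X: payoffs [1, 4] → best response B (payoff 4)
  P1 vs Y: payoffs [5, 3] → best response A (payoff 5)
  P2 vs A: payoffs [0, 4] → best response Y (payoff 4)
  P2 vs B: payoffs [0, 0] → best response X/Y (payoff 0)
Mutual best responses: (A,Y), (B,X) → Nash equilibria.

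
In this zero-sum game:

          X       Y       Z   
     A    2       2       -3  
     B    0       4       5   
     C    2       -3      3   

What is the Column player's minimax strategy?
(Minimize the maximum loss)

Column should play X, value = 2

Work:
Column player minimizes Row's maximum payoff:
Column X: max payoff to Row = 2
Column Y: max payoff to Row = 4
Column Z: max payoff to Row = 5
Minimum is 2, achieved by column X.
Minimax strategy: X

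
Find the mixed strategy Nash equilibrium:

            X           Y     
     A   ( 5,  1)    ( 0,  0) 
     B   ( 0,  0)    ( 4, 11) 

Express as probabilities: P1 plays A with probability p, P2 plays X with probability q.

p = 0.9167, q = 0.4444

Work:
Find probabilities that make opponent indifferent:
P2 chooses q to make P1 indifferent between A and B
P1 chooses p to make P2 indifferent between X and Y
Mixed NE: P1 plays (A: 0.9167, B: 0.0833), P2 plays (X: 0.4444, Y: 0.5556)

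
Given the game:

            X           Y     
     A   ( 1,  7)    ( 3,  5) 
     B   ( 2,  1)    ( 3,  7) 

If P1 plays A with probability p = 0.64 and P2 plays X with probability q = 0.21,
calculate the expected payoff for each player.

E[P1] = 2.6556, E[P2] = 5.5352

Work:
E[P1] = p·q·π₁(A,X) + p·(1-q)·π₁(A,Y) + (1-p)·q·π₁(B,X) + (1-p)·(1-q)·π₁(B,Y)
= 0.64·0.21·1 + 0.64·0.79·3 + 0.36·0.21·2 + 0.36·0.79·3
= 2.6556

E[P2] = 5.5352 (similar calculation)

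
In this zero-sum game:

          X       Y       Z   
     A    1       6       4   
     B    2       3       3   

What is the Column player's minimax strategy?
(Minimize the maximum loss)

Column should play X, value = 2

Work:
Column player minimizes Row's maximum payoff:
Column X: max payoff to Row = 2
Column Y: max payoff to Row = 6
Column Z: max payoff to Row = 4
Minimum is 2, achieved by column X.
Minimax strategy: X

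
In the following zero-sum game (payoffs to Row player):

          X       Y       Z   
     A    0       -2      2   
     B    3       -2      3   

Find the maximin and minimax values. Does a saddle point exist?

Maximin = -2, Minimax = -2, Saddle: True

Work:
Row minimums: [-2, -2] → maximin = -2
Column maximums: [3, -2, 3] → minimax = -2
Saddle point exists! Game value = -2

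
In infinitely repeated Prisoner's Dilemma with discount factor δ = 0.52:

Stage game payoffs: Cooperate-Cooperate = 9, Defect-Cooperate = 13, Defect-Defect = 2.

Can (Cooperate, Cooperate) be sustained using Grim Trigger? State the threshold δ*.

δ* = 0.3636; since δ = 0.52 ≥ 0.3636, cooperation can be sustained

Work:
For Grim Trigger:
Cooperate forever: 9/(1-δ)
Defect then punished: 13 + 2·δ/(1-δ)
Need: 9/(1-δ) ≥ 13 + 2·δ/(1-δ)
Solving: δ ≥ (T-R)/(T-P) = (13-9)/(13-2) = 0.3636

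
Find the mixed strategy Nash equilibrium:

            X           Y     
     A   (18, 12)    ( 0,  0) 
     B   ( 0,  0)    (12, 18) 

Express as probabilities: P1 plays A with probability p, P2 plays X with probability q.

p = 0.6, q = 0.4

Work:
Find probabilities that make opponent indifferent:
P2 chooses q to make P1 indifferent between A and B
P1 chooses p to make P2 indifferent between X and Y
Mixed NE: P1 plays (A: 0.6, B: 0.4), P2 plays (X: 0.4, Y: 0.6)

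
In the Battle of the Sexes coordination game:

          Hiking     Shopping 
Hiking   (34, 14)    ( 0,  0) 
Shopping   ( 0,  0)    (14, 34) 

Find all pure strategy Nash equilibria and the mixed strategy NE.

Pure NE: (Hiking, Hiking) and (Shopping, Shopping); Mixed NE: p = 0.7083, q = 0.2917

Work:
Check pure NE:
(Hiking, Hiking): (34, 14) - no unilateral deviation beneficial
(Shopping, Shopping): (14, 34) - no unilateral deviation beneficial
Mixed NE: P1 plays Hiking with p = 0.7083, P2 plays Hiking with q = 0.2917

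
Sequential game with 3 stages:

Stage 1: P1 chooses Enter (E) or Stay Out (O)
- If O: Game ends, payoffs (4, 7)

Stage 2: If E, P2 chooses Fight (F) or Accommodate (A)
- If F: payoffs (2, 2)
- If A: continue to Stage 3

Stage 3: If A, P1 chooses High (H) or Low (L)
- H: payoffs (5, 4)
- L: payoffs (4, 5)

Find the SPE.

SPE: (E, A, H); Outcome (5, 4)

Work:
Stage 3: P1 chooses H (5 vs 4)
Stage 2: P2: F->2, A->4 (anticipating H). Choose A
Stage 1: P1: O->4, E->5 (anticipating A, H). Choose E
SPE path: E -> A -> H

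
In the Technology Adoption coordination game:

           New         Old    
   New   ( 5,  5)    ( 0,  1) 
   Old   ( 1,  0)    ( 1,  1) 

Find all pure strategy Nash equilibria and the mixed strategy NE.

Pure NE: (New, New) and (Old, Old); Mixed NE: p = 0.2, q = 0.2

Work:
Check pure NE:
(New, New): (5, 5) - no unilateral deviation beneficial
(Old, Old): (1, 1) - no unilateral deviation beneficial
Mixed NE: P1 plays New with p = 0.2, P2 plays New with q = 0.2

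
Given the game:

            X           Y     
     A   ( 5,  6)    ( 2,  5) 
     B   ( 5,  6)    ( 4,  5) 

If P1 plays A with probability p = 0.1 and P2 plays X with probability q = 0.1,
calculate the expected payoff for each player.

E[P1] = 3.92, E[P2] = 5.1

Work:
E[P1] = p·q·π₁(A,X) + p·(1-q)·π₁(A,Y) + (1-p)·q·π₁(B,X) + (1-p)·(1-q)·π₁(B,Y)
= 0.1·0.1·5 + 0.1·0.9·2 + 0.9·0.1·5 + 0.9·0.9·4
= 3.92

E[P2] = 5.1 (similar calculation)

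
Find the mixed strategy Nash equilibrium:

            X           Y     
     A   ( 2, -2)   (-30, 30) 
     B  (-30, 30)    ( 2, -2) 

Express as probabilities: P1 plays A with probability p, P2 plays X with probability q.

p = 0.5, q = 0.5

Work:
Find probabilities that make opponent indifferent:
P2 chooses q to make P1 indifferent between A and B
P1 chooses p to make P2 indifferent between X and Y
Mixed NE: P1 plays (A: 0.5, B: 0.5), P2 plays (X: 0.5, Y: 0.5)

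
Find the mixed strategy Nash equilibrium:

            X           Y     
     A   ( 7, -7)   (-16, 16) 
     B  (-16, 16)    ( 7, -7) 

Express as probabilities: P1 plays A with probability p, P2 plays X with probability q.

p = 0.5, q = 0.5

Work:
Find probabilities that make opponent indifferent:
P2 chooses q to make P1 indifferent between A and B
P1 chooses p to make P2 indifferent between X and Y
Mixed NE: P1 plays (A: 0.5, B: 0.5), P2 plays (X: 0.5, Y: 0.5)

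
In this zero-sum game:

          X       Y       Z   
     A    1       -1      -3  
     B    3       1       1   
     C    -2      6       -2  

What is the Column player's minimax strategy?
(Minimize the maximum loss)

Column should play Z, value = 1

Work:
Column player minimizes Row's maximum payoff:
Column X: max payoff to Row = 3
Column Y: max payoff to Row = 6
Column Z: max payoff to Row = 1
Minimum is 1, achieved by column Z.
Minimax strategy: Z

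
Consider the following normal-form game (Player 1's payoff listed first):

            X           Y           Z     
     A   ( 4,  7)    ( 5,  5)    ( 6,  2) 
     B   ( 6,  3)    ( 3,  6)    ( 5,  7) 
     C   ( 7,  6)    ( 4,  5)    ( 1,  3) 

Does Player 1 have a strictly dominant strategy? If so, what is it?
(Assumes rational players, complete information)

No strictly dominant strategy exists for Player 1

Work:
A strategy strictly dominates another if it gives a strictly higher payoff against every opponent action. Compare each pair of P1's strategies column-by-column:
  A vs B: [4 vs 6, 5 vs 3, 6 vs 5] → A does not strictly dominate B (column X: 4 ≤ 6)
  A vs C: [4 vs 7, 5 vs 4, 6 vs 1] → A does not strictly dominate C (column X: 4 ≤ 7)
  B vs A: [6 vs 4, 3 vs 5, 5 vs 6] → B does not strictly dominate A (column Y: 3 ≤ 5)
  B vs C: [6 vs 7, 3 vs 4, 5 vs 1] → B does not strictly dominate C (column X: 6 ≤ 7)
  C vs A: [7 vs 4, 4 vs 5, 1 vs 6] → C does not strictly dominate A (column Y: 4 ≤ 5)
  C vs B: [7 vs 6, 4 vs 3, 1 vs 5] → C does not strictly dominate B (column Z: 1 ≤ 5)
No single strategy strictly dominates all others → no strictly dominant strategy.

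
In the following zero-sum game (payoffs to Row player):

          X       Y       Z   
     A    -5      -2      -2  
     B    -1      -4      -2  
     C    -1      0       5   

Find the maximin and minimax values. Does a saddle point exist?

Maximin = -1, Minimax = -1, Saddle: True

Work:
Row minimums: [-5, -4, -1] → maximin = -1
Column maximums: [-1, 0, 5] → minimax = -1
Saddle point exists! Game value = -1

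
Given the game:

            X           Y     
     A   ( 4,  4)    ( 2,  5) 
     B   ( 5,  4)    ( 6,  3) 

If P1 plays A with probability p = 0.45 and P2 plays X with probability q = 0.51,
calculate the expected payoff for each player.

E[P1] = 4.3785, E[P2] = 3.951

Work:
E[P1] = p·q·π₁(A,X) + p·(1-q)·π₁(A,Y) + (1-p)·q·π₁(B,X) + (1-p)·(1-q)·π₁(B,Y)
= 0.45·0.51·4 + 0.45·0.49·2 + 0.55·0.51·5 + 0.55·0.49·6
= 4.3785

E[P2] = 3.951 (similar calculation)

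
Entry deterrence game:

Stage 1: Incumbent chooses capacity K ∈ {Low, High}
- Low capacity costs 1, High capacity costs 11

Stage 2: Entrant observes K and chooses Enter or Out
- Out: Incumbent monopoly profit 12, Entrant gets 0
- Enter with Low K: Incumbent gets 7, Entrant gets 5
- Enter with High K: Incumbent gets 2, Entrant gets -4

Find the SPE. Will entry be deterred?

SPE: (Low, Enter|Low, Out|High); Entry not deterred. Incumbent net profit = 6, Entrant gets 5

Work:
After Low K: Entrant enters (5 > 0)
After High K: Entrant stays out (-4 < 0)
Incumbent: Low → 7−1=6, High → 12−11=1
Incumbent chooses Low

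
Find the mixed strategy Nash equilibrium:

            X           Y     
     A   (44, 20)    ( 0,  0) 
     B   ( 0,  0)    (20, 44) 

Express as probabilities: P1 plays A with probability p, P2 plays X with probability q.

p = 0.6875, q = 0.3125

Work:
Find probabilities that make opponent indifferent:
P2 chooses q to make P1 indifferent between A and B
P1 chooses p to make P2 indifferent between X and Y
Mixed NE: P1 plays (A: 0.6875, B: 0.3125), P2 plays (X: 0.3125, Y: 0.6875)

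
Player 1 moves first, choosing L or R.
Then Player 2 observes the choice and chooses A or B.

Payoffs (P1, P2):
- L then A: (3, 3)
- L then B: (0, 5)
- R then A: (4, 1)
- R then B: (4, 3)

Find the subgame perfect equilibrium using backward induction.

P1 plays R, P2 plays B after L and B after R; Payoff (4, 3)

Work:
Backward induction:
After L: P2 chooses B → P1 gets 0
After R: P2 chooses B → P1 gets 4
P1 chooses R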